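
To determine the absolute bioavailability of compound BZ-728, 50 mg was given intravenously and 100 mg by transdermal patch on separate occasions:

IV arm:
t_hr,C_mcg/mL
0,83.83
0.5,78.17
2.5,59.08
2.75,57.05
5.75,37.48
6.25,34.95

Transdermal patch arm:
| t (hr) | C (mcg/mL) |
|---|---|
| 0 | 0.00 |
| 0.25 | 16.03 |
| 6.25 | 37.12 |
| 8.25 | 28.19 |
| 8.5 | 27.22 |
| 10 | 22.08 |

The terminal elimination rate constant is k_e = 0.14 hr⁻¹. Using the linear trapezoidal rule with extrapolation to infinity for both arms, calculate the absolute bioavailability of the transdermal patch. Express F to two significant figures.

Trapezoidal AUC_0→6.25 (IV):
  [0→0.5]: (83.83+78.17)/2 × 0.5 = 40.5
  [0.5→2.5]: (78.17+59.08)/2 × 2 = 137.25
  [2.5→2.75]: (59.08+57.05)/2 × 0.25 = 14.51625
  [2.75→5.75]: (57.05+37.48)/2 × 3 = 141.795
  [5.75→6.25]: (37.48+34.95)/2 × 0.5 = 18.1075
  Sum = 352.16875 mcg/mL·hr
IV tail: 34.95/0.14 = 249.643; AUC_iv,0→∞ = 352.16875 + 249.643 = 601.81175 mcg/mL·hr
Trapezoidal AUC_0→10 (transdermal patch):
  [0→0.25]: (0.00+16.03)/2 × 0.25 = 2.00375
  [0.25→6.25]: (16.03+37.12)/2 × 6 = 159.45
  [6.25→8.25]: (37.12+28.19)/2 × 2 = 65.31
  [8.25→8.5]: (28.19+27.22)/2 × 0.25 = 6.92625
  [8.5→10]: (27.22+22.08)/2 × 1.5 = 36.975
  Sum = 270.665 mcg/mL·hr
transdermal patch tail: 22.08/0.14 = 157.714; AUC_ev,0→∞ = 270.665 + 157.714 = 428.379 mcg/mL·hr
F = (AUC_ev/D_ev)/(AUC_iv/D_iv) = (428.379/100)/(601.81175/50) = 4.28379/12.036235 = 0.3559

F = 0.36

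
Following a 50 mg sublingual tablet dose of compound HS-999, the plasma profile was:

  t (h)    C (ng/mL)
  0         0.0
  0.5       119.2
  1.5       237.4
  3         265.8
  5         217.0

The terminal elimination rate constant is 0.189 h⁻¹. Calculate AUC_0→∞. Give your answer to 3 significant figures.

Trapezoidal AUC_0→5:
  [0→0.5]: (0.0+119.2)/2 × 0.5 = 29.8
  [0.5→1.5]: (119.2+237.4)/2 × 1 = 178.3
  [1.5→3]: (237.4+265.8)/2 × 1.5 = 377.4
  [3→5]: (265.8+217.0)/2 × 2 = 482.8
  Sum = 1068.3 ng/mL·h
Extrapolated tail: C_last / k_e = 217.0 / 0.189 = 1148.148
AUC_0→∞ = 1068.3 + 1148.148 = 2216.448 ng/mL·h

AUC = 2220 ng/mL·h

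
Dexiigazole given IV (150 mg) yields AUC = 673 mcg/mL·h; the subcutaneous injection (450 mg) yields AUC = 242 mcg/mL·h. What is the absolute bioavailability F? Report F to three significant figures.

F = 0.120

F = (AUC_ev / D_ev) / (AUC_iv / D_iv)
  = (242/450) / (673/150)
  = 0.537778 / 4.48667 = 0.1199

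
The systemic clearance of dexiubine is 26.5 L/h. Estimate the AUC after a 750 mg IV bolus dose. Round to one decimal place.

AUC = 28.3 mg/L·h

AUC_0→∞ = Dose_iv / CL
        = 750 / 26.5 = 28.3019 mg/L·h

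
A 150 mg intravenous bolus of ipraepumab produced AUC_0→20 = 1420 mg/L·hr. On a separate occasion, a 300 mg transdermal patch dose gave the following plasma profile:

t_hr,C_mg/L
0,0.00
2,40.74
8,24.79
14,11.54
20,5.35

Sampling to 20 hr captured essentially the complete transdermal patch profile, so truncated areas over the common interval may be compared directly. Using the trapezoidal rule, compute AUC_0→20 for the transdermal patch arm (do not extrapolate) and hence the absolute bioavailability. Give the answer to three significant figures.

Trapezoidal AUC_0→20 (transdermal patch):
  [0→2]: (0.00+40.74)/2 × 2 = 40.74
  [2→8]: (40.74+24.79)/2 × 6 = 196.59
  [8→14]: (24.79+11.54)/2 × 6 = 108.99
  [14→20]: (11.54+5.35)/2 × 6 = 50.67
  Sum = 396.99 mg/L·hr
F = (AUC_ev/D_ev)/(AUC_iv/D_iv) = (396.99/300)/(1420/150) = 1.3233/9.46667 = 0.1398

F = 0.140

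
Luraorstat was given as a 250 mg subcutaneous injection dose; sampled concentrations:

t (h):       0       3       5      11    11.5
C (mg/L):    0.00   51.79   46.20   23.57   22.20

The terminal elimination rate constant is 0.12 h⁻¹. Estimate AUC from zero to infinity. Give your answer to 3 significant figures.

AUC = 581 mg/L·h

Trapezoidal AUC_0→11.5:
  [0→3]: (0.00+51.79)/2 × 3 = 77.685
  [3→5]: (51.79+46.20)/2 × 2 = 97.99
  [5→11]: (46.20+23.57)/2 × 6 = 209.31
  [11→11.5]: (23.57+22.20)/2 × 0.5 = 11.4425
  Sum = 396.4275 mg/L·h
Extrapolated tail: C_last / k_e = 22.20 / 0.12 = 185.000
AUC_0→∞ = 396.4275 + 185.000 = 581.4275 mg/L·h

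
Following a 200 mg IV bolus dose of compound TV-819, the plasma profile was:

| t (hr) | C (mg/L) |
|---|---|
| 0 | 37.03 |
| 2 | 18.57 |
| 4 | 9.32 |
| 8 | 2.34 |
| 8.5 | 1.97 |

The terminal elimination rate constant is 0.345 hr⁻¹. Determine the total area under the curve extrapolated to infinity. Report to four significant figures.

AUC = 113.6 mg/L·hr

Trapezoidal AUC_0→8.5:
  [0→2]: (37.03+18.57)/2 × 2 = 55.6
  [2→4]: (18.57+9.32)/2 × 2 = 27.89
  [4→8]: (9.32+2.34)/2 × 4 = 23.32
  [8→8.5]: (2.34+1.97)/2 × 0.5 = 1.0775
  Sum = 107.8875 mg/L·hr
Extrapolated tail: C_last / k_e = 1.97 / 0.345 = 5.710
AUC_0→∞ = 107.8875 + 5.710 = 113.5975 mg/L·hr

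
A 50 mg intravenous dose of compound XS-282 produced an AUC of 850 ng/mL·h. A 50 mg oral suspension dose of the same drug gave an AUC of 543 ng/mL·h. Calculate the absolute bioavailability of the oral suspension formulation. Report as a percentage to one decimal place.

F = 63.9%

F = (AUC_ev / D_ev) / (AUC_iv / D_iv)
  = (543/50) / (850/50)
  = 10.86 / 17 = 0.6388
  = 63.88%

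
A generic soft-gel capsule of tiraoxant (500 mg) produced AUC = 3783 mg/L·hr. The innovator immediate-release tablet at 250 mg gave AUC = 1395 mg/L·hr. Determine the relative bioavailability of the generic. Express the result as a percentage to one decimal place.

F_rel = (AUC_test/D_test) / (AUC_ref/D_ref)
      = (3783/500) / (1395/250)
      = 7.566 / 5.58 = 1.3559 = 135.59%

F_rel = 135.6%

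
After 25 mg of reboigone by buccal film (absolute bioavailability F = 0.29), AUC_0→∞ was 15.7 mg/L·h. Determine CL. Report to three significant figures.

CL = F × Dose / AUC_0→∞
   = 0.29 × 25 / 15.7 = 0.461783 L/h

CL = 0.462 L/h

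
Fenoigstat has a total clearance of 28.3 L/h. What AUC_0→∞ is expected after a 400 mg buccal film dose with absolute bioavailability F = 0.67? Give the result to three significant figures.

AUC_0→∞ = F × Dose / CL
        = 0.67 × 400 / 28.3 = 9.46996 mg/L·h

AUC = 9.47 mg/L·h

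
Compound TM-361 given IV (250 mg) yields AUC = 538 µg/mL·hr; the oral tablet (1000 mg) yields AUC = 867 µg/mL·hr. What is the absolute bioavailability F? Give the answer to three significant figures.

F = (AUC_ev / D_ev) / (AUC_iv / D_iv)
  = (867/1000) / (538/250)
  = 0.867 / 2.152 = 0.4029

F = 0.403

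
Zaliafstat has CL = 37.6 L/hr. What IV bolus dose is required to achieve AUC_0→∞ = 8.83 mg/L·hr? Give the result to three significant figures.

Dose = 332 mg

Dose_iv = CL × AUC_0→∞
     = 37.6 × 8.83 = 332.008 mg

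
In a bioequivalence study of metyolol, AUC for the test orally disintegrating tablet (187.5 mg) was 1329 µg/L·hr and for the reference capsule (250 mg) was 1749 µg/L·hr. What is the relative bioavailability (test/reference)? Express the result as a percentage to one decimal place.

F_rel = (AUC_test/D_test) / (AUC_ref/D_ref)
      = (1329/187.5) / (1749/250)
      = 7.088 / 6.996 = 1.0132 = 101.32%

F_rel = 101.3%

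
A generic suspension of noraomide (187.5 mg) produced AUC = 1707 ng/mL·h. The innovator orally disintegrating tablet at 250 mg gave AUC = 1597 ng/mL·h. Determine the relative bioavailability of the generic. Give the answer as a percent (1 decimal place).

F_rel = 142.5%

F_rel = (AUC_test/D_test) / (AUC_ref/D_ref)
      = (1707/187.5) / (1597/250)
      = 9.104 / 6.388 = 1.4252 = 142.52%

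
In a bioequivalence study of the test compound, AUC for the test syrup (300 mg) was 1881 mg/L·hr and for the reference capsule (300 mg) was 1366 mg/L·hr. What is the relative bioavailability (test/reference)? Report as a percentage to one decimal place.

F_rel = 137.7%

F_rel = (AUC_test/D_test) / (AUC_ref/D_ref)
      = (1881/300) / (1366/300)
      = 6.27 / 4.55333 = 1.3770 = 137.70%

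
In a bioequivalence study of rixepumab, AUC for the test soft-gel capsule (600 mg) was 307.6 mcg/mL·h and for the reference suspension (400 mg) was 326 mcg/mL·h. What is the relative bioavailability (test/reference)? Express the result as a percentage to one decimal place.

F_rel = 62.9%

F_rel = (AUC_test/D_test) / (AUC_ref/D_ref)
      = (307.6/600) / (326/400)
      = 0.512667 / 0.815 = 0.6290 = 62.90%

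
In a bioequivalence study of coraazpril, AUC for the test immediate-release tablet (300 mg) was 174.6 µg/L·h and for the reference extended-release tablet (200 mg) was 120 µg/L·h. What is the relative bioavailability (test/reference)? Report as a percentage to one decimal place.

F_rel = (AUC_test/D_test) / (AUC_ref/D_ref)
      = (174.6/300) / (120/200)
      = 0.582 / 0.6 = 0.9700 = 97.00%

F_rel = 97.0%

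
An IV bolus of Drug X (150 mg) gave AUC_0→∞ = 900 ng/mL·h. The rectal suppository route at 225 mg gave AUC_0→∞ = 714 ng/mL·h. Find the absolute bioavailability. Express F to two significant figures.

F = 0.53

F = (AUC_ev / D_ev) / (AUC_iv / D_iv)
  = (714/225) / (900/150)
  = 3.17333 / 6 = 0.5289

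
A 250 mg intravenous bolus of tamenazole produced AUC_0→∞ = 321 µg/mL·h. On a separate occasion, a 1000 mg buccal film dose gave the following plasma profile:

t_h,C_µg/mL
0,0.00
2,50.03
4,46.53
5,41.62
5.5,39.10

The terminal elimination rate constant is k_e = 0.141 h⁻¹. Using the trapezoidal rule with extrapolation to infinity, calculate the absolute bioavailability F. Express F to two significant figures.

Trapezoidal AUC_0→5.5 (buccal film):
  [0→2]: (0.00+50.03)/2 × 2 = 50.03
  [2→4]: (50.03+46.53)/2 × 2 = 96.56
  [4→5]: (46.53+41.62)/2 × 1 = 44.075
  [5→5.5]: (41.62+39.10)/2 × 0.5 = 20.18
  Sum = 210.845 µg/mL·h
Tail: C_last/k_e = 39.10/0.141 = 277.305
AUC_0→∞ (buccal film) = 210.845 + 277.305 = 488.15 µg/mL·h
F = (AUC_ev/D_ev)/(AUC_iv/D_iv) = (488.15/1000)/(321/250) = 0.48815/1.284 = 0.3802

F = 0.38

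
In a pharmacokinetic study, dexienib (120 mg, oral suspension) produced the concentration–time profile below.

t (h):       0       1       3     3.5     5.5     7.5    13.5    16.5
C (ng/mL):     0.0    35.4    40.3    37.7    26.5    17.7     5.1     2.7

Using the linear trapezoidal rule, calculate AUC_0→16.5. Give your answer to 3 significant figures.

Trapezoidal AUC_0→16.5:
  [0→1]: (0.0+35.4)/2 × 1 = 17.7
  [1→3]: (35.4+40.3)/2 × 2 = 75.7
  [3→3.5]: (40.3+37.7)/2 × 0.5 = 19.5
  [3.5→5.5]: (37.7+26.5)/2 × 2 = 64.2
  [5.5→7.5]: (26.5+17.7)/2 × 2 = 44.2
  [7.5→13.5]: (17.7+5.1)/2 × 6 = 68.4
  [13.5→16.5]: (5.1+2.7)/2 × 3 = 11.7
  Sum = 301.4 ng/mL·h

AUC = 301 ng/mL·h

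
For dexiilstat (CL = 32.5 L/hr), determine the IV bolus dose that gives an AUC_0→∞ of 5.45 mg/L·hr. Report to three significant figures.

Dose_iv = CL × AUC_0→∞
     = 32.5 × 5.45 = 177.125 mg

Dose = 177 mg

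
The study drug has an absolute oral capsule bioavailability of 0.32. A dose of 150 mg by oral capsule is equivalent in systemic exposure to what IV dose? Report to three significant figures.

Systemic exposure from an extravascular dose = F × D_ev, so the equivalent IV dose is F × D_ev.
D_iv = F × D_ev = 0.32 × 150 = 48 mg

D_iv = 48.0 mg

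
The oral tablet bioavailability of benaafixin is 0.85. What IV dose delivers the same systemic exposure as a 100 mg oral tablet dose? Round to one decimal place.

Systemic exposure from an extravascular dose = F × D_ev, so the equivalent IV dose is F × D_ev.
D_iv = F × D_ev = 0.85 × 100 = 85 mg

D_iv = 85.0 mg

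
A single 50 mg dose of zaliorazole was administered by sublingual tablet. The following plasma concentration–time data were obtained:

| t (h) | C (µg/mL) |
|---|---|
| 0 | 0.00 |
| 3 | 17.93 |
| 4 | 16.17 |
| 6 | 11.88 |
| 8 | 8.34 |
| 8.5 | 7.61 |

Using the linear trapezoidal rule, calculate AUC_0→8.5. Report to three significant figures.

Trapezoidal AUC_0→8.5:
  [0→3]: (0.00+17.93)/2 × 3 = 26.895
  [3→4]: (17.93+16.17)/2 × 1 = 17.05
  [4→6]: (16.17+11.88)/2 × 2 = 28.05
  [6→8]: (11.88+8.34)/2 × 2 = 20.22
  [8→8.5]: (8.34+7.61)/2 × 0.5 = 3.9875
  Sum = 96.2025 µg/mL·h

AUC = 96.2 µg/mL·h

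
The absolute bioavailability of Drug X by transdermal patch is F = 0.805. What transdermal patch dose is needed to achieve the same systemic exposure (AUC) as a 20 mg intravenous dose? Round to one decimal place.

D_transdermal = 24.8 mg

For equal systemic exposure: F × D_ev = D_iv
D_ev = D_iv / F = 20 / 0.805 = 24.8447 mg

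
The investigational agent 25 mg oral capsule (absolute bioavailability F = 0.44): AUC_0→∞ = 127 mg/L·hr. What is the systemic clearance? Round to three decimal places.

CL = F × Dose / AUC_0→∞
   = 0.44 × 25 / 127 = 0.0866142 L/hr

CL = 0.087 L/hr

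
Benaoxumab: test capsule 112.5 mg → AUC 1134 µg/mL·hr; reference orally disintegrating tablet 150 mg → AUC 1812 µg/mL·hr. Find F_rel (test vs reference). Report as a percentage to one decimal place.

F_rel = 83.4%

F_rel = (AUC_test/D_test) / (AUC_ref/D_ref)
      = (1134/112.5) / (1812/150)
      = 10.08 / 12.08 = 0.8344 = 83.44%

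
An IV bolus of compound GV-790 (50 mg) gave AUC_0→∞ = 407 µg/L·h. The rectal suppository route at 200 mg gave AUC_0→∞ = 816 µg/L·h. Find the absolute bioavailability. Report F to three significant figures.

F = 0.501

F = (AUC_ev / D_ev) / (AUC_iv / D_iv)
  = (816/200) / (407/50)
  = 4.08 / 8.14 = 0.5012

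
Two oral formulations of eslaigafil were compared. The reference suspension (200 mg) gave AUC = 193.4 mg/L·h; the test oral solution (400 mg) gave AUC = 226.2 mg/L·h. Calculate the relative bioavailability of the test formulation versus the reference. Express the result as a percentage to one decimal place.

F_rel = 58.5%

F_rel = (AUC_test/D_test) / (AUC_ref/D_ref)
      = (226.2/400) / (193.4/200)
      = 0.5655 / 0.967 = 0.5848 = 58.48%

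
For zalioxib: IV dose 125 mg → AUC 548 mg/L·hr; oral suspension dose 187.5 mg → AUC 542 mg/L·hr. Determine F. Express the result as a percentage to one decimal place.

F = 65.9%

F = (AUC_ev / D_ev) / (AUC_iv / D_iv)
  = (542/187.5) / (548/125)
  = 2.89067 / 4.384 = 0.6594
  = 65.94%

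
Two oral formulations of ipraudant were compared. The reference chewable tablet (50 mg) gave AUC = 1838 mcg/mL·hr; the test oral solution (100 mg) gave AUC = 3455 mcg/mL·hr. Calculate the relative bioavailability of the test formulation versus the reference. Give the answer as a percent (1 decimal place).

F_rel = 94.0%

F_rel = (AUC_test/D_test) / (AUC_ref/D_ref)
      = (3455/100) / (1838/50)
      = 34.55 / 36.76 = 0.9399 = 93.99%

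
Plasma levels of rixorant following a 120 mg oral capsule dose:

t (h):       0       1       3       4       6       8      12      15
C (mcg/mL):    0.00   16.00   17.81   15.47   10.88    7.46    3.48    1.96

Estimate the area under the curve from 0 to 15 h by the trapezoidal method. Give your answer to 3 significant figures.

Trapezoidal AUC_0→15:
  [0→1]: (0.00+16.00)/2 × 1 = 8.0
  [1→3]: (16.00+17.81)/2 × 2 = 33.81
  [3→4]: (17.81+15.47)/2 × 1 = 16.64
  [4→6]: (15.47+10.88)/2 × 2 = 26.35
  [6→8]: (10.88+7.46)/2 × 2 = 18.34
  [8→12]: (7.46+3.48)/2 × 4 = 21.88
  [12→15]: (3.48+1.96)/2 × 3 = 8.16
  Sum = 133.18 mcg/mL·h

AUC = 133 mcg/mL·h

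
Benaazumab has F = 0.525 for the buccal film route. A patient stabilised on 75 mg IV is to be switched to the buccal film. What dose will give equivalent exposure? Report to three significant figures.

For equal systemic exposure: F × D_ev = D_iv
D_ev = D_iv / F = 75 / 0.525 = 142.857 mg

D_buccal = 143 mg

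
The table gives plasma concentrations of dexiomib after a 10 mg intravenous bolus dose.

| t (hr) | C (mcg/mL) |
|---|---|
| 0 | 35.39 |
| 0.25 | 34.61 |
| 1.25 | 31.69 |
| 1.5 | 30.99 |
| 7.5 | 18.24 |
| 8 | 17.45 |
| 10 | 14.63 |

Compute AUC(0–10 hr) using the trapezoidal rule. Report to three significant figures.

Trapezoidal AUC_0→10:
  [0→0.25]: (35.39+34.61)/2 × 0.25 = 8.75
  [0.25→1.25]: (34.61+31.69)/2 × 1 = 33.15
  [1.25→1.5]: (31.69+30.99)/2 × 0.25 = 7.835
  [1.5→7.5]: (30.99+18.24)/2 × 6 = 147.69
  [7.5→8]: (18.24+17.45)/2 × 0.5 = 8.9225
  [8→10]: (17.45+14.63)/2 × 2 = 32.08
  Sum = 238.4275 mcg/mL·hr

AUC = 238 mcg/mL·hr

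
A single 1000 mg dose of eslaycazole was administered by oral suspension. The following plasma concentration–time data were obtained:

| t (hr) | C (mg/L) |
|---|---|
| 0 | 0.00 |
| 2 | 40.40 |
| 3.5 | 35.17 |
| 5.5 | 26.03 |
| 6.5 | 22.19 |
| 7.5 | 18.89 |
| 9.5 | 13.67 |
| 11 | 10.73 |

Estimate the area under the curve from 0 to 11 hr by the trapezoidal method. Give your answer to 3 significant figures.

AUC = 254 mg/L·hr

Trapezoidal AUC_0→11:
  [0→2]: (0.00+40.40)/2 × 2 = 40.4
  [2→3.5]: (40.40+35.17)/2 × 1.5 = 56.6775
  [3.5→5.5]: (35.17+26.03)/2 × 2 = 61.2
  [5.5→6.5]: (26.03+22.19)/2 × 1 = 24.11
  [6.5→7.5]: (22.19+18.89)/2 × 1 = 20.54
  [7.5→9.5]: (18.89+13.67)/2 × 2 = 32.56
  [9.5→11]: (13.67+10.73)/2 × 1.5 = 18.3
  Sum = 253.7875 mg/L·hr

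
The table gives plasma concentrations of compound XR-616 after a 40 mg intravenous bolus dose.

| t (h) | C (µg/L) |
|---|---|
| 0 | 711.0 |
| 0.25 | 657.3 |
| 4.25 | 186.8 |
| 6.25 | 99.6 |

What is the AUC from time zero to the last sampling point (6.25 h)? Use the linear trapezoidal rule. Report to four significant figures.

Trapezoidal AUC_0→6.25:
  [0→0.25]: (711.0+657.3)/2 × 0.25 = 171.0375
  [0.25→4.25]: (657.3+186.8)/2 × 4 = 1688.2
  [4.25→6.25]: (186.8+99.6)/2 × 2 = 286.4
  Sum = 2145.6375 µg/L·h

AUC = 2146 µg/L·h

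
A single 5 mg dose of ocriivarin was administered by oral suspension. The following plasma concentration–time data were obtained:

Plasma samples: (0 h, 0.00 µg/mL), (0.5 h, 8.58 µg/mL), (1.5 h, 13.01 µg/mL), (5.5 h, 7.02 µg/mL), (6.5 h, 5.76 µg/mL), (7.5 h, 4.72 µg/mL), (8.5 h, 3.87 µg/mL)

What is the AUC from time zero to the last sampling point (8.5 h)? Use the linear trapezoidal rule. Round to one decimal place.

AUC = 68.9 µg/mL·h

Trapezoidal AUC_0→8.5:
  [0→0.5]: (0.00+8.58)/2 × 0.5 = 2.145
  [0.5→1.5]: (8.58+13.01)/2 × 1 = 10.795
  [1.5→5.5]: (13.01+7.02)/2 × 4 = 40.06
  [5.5→6.5]: (7.02+5.76)/2 × 1 = 6.39
  [6.5→7.5]: (5.76+4.72)/2 × 1 = 5.24
  [7.5→8.5]: (4.72+3.87)/2 × 1 = 4.295
  Sum = 68.925 µg/mL·h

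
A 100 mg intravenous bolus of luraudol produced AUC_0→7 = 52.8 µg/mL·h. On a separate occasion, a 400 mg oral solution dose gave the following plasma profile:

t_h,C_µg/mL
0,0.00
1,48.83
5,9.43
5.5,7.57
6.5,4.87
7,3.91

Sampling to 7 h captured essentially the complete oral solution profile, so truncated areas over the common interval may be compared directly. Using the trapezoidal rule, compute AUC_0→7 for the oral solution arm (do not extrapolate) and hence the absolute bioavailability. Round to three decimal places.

F = 0.727

Trapezoidal AUC_0→7 (oral solution):
  [0→1]: (0.00+48.83)/2 × 1 = 24.415
  [1→5]: (48.83+9.43)/2 × 4 = 116.52
  [5→5.5]: (9.43+7.57)/2 × 0.5 = 4.25
  [5.5→6.5]: (7.57+4.87)/2 × 1 = 6.22
  [6.5→7]: (4.87+3.91)/2 × 0.5 = 2.195
  Sum = 153.6 µg/mL·h
F = (AUC_ev/D_ev)/(AUC_iv/D_iv) = (153.6/400)/(52.8/100) = 0.384/0.528 = 0.7273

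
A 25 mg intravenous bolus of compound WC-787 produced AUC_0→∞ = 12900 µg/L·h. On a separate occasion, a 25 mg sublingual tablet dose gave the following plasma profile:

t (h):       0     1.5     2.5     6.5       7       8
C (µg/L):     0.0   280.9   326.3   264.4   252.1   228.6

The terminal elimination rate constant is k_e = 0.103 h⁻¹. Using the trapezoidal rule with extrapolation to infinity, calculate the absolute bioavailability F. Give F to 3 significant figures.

F = 0.332

Trapezoidal AUC_0→8 (sublingual tablet):
  [0→1.5]: (0.0+280.9)/2 × 1.5 = 210.675
  [1.5→2.5]: (280.9+326.3)/2 × 1 = 303.6
  [2.5→6.5]: (326.3+264.4)/2 × 4 = 1181.4
  [6.5→7]: (264.4+252.1)/2 × 0.5 = 129.125
  [7→8]: (252.1+228.6)/2 × 1 = 240.35
  Sum = 2065.15 µg/L·h
Tail: C_last/k_e = 228.6/0.103 = 2219.417
AUC_0→∞ (sublingual tablet) = 2065.15 + 2219.417 = 4284.567 µg/L·h
F = (AUC_ev/D_ev)/(AUC_iv/D_iv) = (4284.567/25)/(12900/25) = 171.38268/516 = 0.3321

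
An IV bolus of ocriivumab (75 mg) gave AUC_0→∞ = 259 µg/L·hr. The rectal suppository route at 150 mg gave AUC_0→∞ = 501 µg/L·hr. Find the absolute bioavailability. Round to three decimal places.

F = (AUC_ev / D_ev) / (AUC_iv / D_iv)
  = (501/150) / (259/75)
  = 3.34 / 3.45333 = 0.9672

F = 0.967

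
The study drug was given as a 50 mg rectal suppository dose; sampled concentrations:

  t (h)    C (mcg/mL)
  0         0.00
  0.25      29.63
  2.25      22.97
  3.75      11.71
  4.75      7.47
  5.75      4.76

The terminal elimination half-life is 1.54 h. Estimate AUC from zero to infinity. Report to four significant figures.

Trapezoidal AUC_0→5.75:
  [0→0.25]: (0.00+29.63)/2 × 0.25 = 3.70375
  [0.25→2.25]: (29.63+22.97)/2 × 2 = 52.6
  [2.25→3.75]: (22.97+11.71)/2 × 1.5 = 26.01
  [3.75→4.75]: (11.71+7.47)/2 × 1 = 9.59
  [4.75→5.75]: (7.47+4.76)/2 × 1 = 6.115
  Sum = 98.01875 mcg/mL·h
k_e = ln2 / t½ = 0.693147 / 1.54 = 0.4501 h^-1
Extrapolated tail: C_last / k_e = 4.76 / 0.4501 = 10.575
AUC_0→∞ = 98.01875 + 10.575 = 108.59375 mcg/mL·h

AUC = 108.6 mcg/mL·h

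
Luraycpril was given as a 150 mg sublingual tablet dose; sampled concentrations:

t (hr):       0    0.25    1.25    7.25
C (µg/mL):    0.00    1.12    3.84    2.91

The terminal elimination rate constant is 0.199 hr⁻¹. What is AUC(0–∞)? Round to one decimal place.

AUC = 37.5 µg/mL·hr

Trapezoidal AUC_0→7.25:
  [0→0.25]: (0.00+1.12)/2 × 0.25 = 0.14
  [0.25→1.25]: (1.12+3.84)/2 × 1 = 2.48
  [1.25→7.25]: (3.84+2.91)/2 × 6 = 20.25
  Sum = 22.87 µg/mL·hr
Extrapolated tail: C_last / k_e = 2.91 / 0.199 = 14.623
AUC_0→∞ = 22.87 + 14.623 = 37.493 µg/mL·hr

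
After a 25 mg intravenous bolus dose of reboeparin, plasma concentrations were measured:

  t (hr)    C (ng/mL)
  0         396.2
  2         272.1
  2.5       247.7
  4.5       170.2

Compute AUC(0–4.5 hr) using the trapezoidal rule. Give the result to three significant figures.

Trapezoidal AUC_0→4.5:
  [0→2]: (396.2+272.1)/2 × 2 = 668.3
  [2→2.5]: (272.1+247.7)/2 × 0.5 = 129.95
  [2.5→4.5]: (247.7+170.2)/2 × 2 = 417.9
  Sum = 1216.15 ng/mL·hr

AUC = 1220 ng/mL·hr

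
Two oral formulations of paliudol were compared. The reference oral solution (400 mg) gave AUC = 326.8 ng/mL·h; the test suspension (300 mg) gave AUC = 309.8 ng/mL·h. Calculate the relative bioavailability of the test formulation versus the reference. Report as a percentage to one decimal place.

F_rel = (AUC_test/D_test) / (AUC_ref/D_ref)
      = (309.8/300) / (326.8/400)
      = 1.03267 / 0.817 = 1.2640 = 126.40%

F_rel = 126.4%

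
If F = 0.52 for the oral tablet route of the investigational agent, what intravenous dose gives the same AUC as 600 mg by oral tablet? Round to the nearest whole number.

Systemic exposure from an extravascular dose = F × D_ev, so the equivalent IV dose is F × D_ev.
D_iv = F × D_ev = 0.52 × 600 = 312 mg

D_iv = 312 mg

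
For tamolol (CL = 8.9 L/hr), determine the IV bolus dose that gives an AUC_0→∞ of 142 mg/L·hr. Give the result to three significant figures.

Dose = 1260 mg

Dose_iv = CL × AUC_0→∞
     = 8.9 × 142 = 1263.8 mg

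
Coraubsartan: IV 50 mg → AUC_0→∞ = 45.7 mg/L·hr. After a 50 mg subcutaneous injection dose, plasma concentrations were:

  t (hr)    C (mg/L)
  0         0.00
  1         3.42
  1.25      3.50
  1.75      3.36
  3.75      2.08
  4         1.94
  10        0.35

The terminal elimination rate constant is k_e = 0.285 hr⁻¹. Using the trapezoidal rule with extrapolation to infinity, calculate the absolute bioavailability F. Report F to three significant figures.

F = 0.401

Trapezoidal AUC_0→10 (subcutaneous injection):
  [0→1]: (0.00+3.42)/2 × 1 = 1.71
  [1→1.25]: (3.42+3.50)/2 × 0.25 = 0.865
  [1.25→1.75]: (3.50+3.36)/2 × 0.5 = 1.715
  [1.75→3.75]: (3.36+2.08)/2 × 2 = 5.44
  [3.75→4]: (2.08+1.94)/2 × 0.25 = 0.5025
  [4→10]: (1.94+0.35)/2 × 6 = 6.87
  Sum = 17.1025 mg/L·hr
Tail: C_last/k_e = 0.35/0.285 = 1.228
AUC_0→∞ (subcutaneous injection) = 17.1025 + 1.228 = 18.3305 mg/L·hr
F = (AUC_ev/D_ev)/(AUC_iv/D_iv) = (18.3305/50)/(45.7/50) = 0.36661/0.914 = 0.4011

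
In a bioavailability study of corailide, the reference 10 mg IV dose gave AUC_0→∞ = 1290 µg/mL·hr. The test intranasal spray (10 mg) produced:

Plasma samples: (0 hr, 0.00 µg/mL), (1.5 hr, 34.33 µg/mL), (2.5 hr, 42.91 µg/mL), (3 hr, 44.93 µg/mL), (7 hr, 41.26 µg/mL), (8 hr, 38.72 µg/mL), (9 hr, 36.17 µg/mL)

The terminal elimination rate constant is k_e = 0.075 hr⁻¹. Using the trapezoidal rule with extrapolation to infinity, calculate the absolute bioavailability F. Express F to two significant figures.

Trapezoidal AUC_0→9 (intranasal spray):
  [0→1.5]: (0.00+34.33)/2 × 1.5 = 25.7475
  [1.5→2.5]: (34.33+42.91)/2 × 1 = 38.62
  [2.5→3]: (42.91+44.93)/2 × 0.5 = 21.96
  [3→7]: (44.93+41.26)/2 × 4 = 172.38
  [7→8]: (41.26+38.72)/2 × 1 = 39.99
  [8→9]: (38.72+36.17)/2 × 1 = 37.445
  Sum = 336.1425 µg/mL·hr
Tail: C_last/k_e = 36.17/0.075 = 482.267
AUC_0→∞ (intranasal spray) = 336.1425 + 482.267 = 818.4095 µg/mL·hr
F = (AUC_ev/D_ev)/(AUC_iv/D_iv) = (818.4095/10)/(1290/10) = 81.84095/129 = 0.6344

F = 0.63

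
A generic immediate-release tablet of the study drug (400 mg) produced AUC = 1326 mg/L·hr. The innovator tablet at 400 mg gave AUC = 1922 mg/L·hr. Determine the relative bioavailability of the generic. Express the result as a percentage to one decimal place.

F_rel = (AUC_test/D_test) / (AUC_ref/D_ref)
      = (1326/400) / (1922/400)
      = 3.315 / 4.805 = 0.6899 = 68.99%

F_rel = 69.0%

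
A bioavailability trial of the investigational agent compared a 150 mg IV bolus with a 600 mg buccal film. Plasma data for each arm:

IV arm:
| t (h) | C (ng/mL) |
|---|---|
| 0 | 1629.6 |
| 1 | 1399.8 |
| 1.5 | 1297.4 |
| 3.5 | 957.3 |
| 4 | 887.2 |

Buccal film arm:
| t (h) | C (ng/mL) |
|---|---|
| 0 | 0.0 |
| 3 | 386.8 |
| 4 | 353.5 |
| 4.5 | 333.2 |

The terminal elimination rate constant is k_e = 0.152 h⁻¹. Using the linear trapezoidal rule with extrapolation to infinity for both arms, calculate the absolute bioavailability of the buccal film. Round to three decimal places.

F = 0.077

Trapezoidal AUC_0→4 (IV):
  [0→1]: (1629.6+1399.8)/2 × 1 = 1514.7
  [1→1.5]: (1399.8+1297.4)/2 × 0.5 = 674.3
  [1.5→3.5]: (1297.4+957.3)/2 × 2 = 2254.7
  [3.5→4]: (957.3+887.2)/2 × 0.5 = 461.125
  Sum = 4904.825 ng/mL·h
IV tail: 887.2/0.152 = 5836.842; AUC_iv,0→∞ = 4904.825 + 5836.842 = 10741.667 ng/mL·h
Trapezoidal AUC_0→4.5 (buccal film):
  [0→3]: (0.0+386.8)/2 × 3 = 580.2
  [3→4]: (386.8+353.5)/2 × 1 = 370.15
  [4→4.5]: (353.5+333.2)/2 × 0.5 = 171.675
  Sum = 1122.025 ng/mL·h
buccal film tail: 333.2/0.152 = 2192.105; AUC_ev,0→∞ = 1122.025 + 2192.105 = 3314.13 ng/mL·h
F = (AUC_ev/D_ev)/(AUC_iv/D_iv) = (3314.13/600)/(10741.667/150) = 5.52355/71.6111 = 0.0771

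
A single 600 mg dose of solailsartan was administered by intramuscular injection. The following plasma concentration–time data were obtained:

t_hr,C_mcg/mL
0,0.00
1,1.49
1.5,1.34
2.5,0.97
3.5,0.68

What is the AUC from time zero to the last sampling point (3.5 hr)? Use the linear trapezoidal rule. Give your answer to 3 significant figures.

Trapezoidal AUC_0→3.5:
  [0→1]: (0.00+1.49)/2 × 1 = 0.745
  [1→1.5]: (1.49+1.34)/2 × 0.5 = 0.7075
  [1.5→2.5]: (1.34+0.97)/2 × 1 = 1.155
  [2.5→3.5]: (0.97+0.68)/2 × 1 = 0.825
  Sum = 3.4325 mcg/mL·hr

AUC = 3.43 mcg/mL·hr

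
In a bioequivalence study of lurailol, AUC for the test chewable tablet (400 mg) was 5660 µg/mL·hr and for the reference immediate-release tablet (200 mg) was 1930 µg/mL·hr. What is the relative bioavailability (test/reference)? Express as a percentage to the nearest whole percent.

F_rel = (AUC_test/D_test) / (AUC_ref/D_ref)
      = (5660/400) / (1930/200)
      = 14.15 / 9.65 = 1.4663 = 146.63%

F_rel = 147%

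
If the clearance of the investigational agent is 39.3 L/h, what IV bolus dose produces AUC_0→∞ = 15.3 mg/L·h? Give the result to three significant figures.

Dose = 601 mg

Dose_iv = CL × AUC_0→∞
     = 39.3 × 15.3 = 601.29 mg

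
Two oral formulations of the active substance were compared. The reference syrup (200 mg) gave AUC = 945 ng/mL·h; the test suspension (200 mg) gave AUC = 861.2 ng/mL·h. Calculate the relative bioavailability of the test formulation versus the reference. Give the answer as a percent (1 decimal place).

F_rel = 91.1%

F_rel = (AUC_test/D_test) / (AUC_ref/D_ref)
      = (861.2/200) / (945/200)
      = 4.306 / 4.725 = 0.9113 = 91.13%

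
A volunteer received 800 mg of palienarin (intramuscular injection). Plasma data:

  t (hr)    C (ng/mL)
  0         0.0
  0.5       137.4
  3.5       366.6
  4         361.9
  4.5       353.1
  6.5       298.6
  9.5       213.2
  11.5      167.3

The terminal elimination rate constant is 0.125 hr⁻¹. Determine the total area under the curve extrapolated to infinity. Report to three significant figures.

AUC = 4290 ng/mL·hr

Trapezoidal AUC_0→11.5:
  [0→0.5]: (0.0+137.4)/2 × 0.5 = 34.35
  [0.5→3.5]: (137.4+366.6)/2 × 3 = 756.0
  [3.5→4]: (366.6+361.9)/2 × 0.5 = 182.125
  [4→4.5]: (361.9+353.1)/2 × 0.5 = 178.75
  [4.5→6.5]: (353.1+298.6)/2 × 2 = 651.7
  [6.5→9.5]: (298.6+213.2)/2 × 3 = 767.7
  [9.5→11.5]: (213.2+167.3)/2 × 2 = 380.5
  Sum = 2951.125 ng/mL·hr
Extrapolated tail: C_last / k_e = 167.3 / 0.125 = 1338.400
AUC_0→∞ = 2951.125 + 1338.400 = 4289.525 ng/mL·hr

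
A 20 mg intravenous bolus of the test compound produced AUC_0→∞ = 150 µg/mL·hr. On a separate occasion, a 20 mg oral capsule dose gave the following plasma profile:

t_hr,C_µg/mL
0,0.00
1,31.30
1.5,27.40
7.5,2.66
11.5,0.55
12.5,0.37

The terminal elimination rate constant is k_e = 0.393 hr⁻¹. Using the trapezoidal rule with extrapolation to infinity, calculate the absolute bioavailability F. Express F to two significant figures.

F = 0.86

Trapezoidal AUC_0→12.5 (oral capsule):
  [0→1]: (0.00+31.30)/2 × 1 = 15.65
  [1→1.5]: (31.30+27.40)/2 × 0.5 = 14.675
  [1.5→7.5]: (27.40+2.66)/2 × 6 = 90.18
  [7.5→11.5]: (2.66+0.55)/2 × 4 = 6.42
  [11.5→12.5]: (0.55+0.37)/2 × 1 = 0.46
  Sum = 127.385 µg/mL·hr
Tail: C_last/k_e = 0.37/0.393 = 0.941
AUC_0→∞ (oral capsule) = 127.385 + 0.941 = 128.326 µg/mL·hr
F = (AUC_ev/D_ev)/(AUC_iv/D_iv) = (128.326/20)/(150/20) = 6.4163/7.5 = 0.8555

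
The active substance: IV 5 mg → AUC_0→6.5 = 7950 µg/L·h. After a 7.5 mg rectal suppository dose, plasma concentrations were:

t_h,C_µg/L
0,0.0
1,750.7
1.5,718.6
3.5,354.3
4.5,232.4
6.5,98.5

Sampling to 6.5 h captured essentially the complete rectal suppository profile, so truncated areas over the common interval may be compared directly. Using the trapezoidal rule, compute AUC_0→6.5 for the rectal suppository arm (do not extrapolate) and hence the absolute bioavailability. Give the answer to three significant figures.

F = 0.205

Trapezoidal AUC_0→6.5 (rectal suppository):
  [0→1]: (0.0+750.7)/2 × 1 = 375.35
  [1→1.5]: (750.7+718.6)/2 × 0.5 = 367.325
  [1.5→3.5]: (718.6+354.3)/2 × 2 = 1072.9
  [3.5→4.5]: (354.3+232.4)/2 × 1 = 293.35
  [4.5→6.5]: (232.4+98.5)/2 × 2 = 330.9
  Sum = 2439.825 µg/L·h
F = (AUC_ev/D_ev)/(AUC_iv/D_iv) = (2439.825/7.5)/(7950/5) = 325.31/1590 = 0.2046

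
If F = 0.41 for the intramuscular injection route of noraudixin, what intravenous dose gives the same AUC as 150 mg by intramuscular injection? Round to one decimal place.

D_iv = 61.5 mg

Systemic exposure from an extravascular dose = F × D_ev, so the equivalent IV dose is F × D_ev.
D_iv = F × D_ev = 0.41 × 150 = 61.5 mg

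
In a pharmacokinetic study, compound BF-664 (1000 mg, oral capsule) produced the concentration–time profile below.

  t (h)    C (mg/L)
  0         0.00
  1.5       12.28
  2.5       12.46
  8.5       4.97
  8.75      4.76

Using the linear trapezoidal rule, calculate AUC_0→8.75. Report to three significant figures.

AUC = 75.1 mg/L·h

Trapezoidal AUC_0→8.75:
  [0→1.5]: (0.00+12.28)/2 × 1.5 = 9.21
  [1.5→2.5]: (12.28+12.46)/2 × 1 = 12.37
  [2.5→8.5]: (12.46+4.97)/2 × 6 = 52.29
  [8.5→8.75]: (4.97+4.76)/2 × 0.25 = 1.21625
  Sum = 75.08625 mg/L·h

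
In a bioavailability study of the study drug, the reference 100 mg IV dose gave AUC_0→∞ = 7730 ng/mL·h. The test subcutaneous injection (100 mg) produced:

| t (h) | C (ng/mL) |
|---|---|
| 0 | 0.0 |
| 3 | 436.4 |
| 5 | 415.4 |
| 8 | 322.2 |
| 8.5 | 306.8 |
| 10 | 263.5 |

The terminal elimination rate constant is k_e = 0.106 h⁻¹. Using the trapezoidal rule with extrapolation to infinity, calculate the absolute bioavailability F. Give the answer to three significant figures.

Trapezoidal AUC_0→10 (subcutaneous injection):
  [0→3]: (0.0+436.4)/2 × 3 = 654.6
  [3→5]: (436.4+415.4)/2 × 2 = 851.8
  [5→8]: (415.4+322.2)/2 × 3 = 1106.4
  [8→8.5]: (322.2+306.8)/2 × 0.5 = 157.25
  [8.5→10]: (306.8+263.5)/2 × 1.5 = 427.725
  Sum = 3197.775 ng/mL·h
Tail: C_last/k_e = 263.5/0.106 = 2485.849
AUC_0→∞ (subcutaneous injection) = 3197.775 + 2485.849 = 5683.624 ng/mL·h
F = (AUC_ev/D_ev)/(AUC_iv/D_iv) = (5683.624/100)/(7730/100) = 56.83624/77.3 = 0.7353

F = 0.735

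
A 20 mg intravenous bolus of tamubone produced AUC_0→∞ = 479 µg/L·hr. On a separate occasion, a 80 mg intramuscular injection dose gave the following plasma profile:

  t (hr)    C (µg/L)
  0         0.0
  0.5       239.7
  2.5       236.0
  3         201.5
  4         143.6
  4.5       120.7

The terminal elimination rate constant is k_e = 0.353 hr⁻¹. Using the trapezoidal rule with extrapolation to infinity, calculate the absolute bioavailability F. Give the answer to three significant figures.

F = 0.640

Trapezoidal AUC_0→4.5 (intramuscular injection):
  [0→0.5]: (0.0+239.7)/2 × 0.5 = 59.925
  [0.5→2.5]: (239.7+236.0)/2 × 2 = 475.7
  [2.5→3]: (236.0+201.5)/2 × 0.5 = 109.375
  [3→4]: (201.5+143.6)/2 × 1 = 172.55
  [4→4.5]: (143.6+120.7)/2 × 0.5 = 66.075
  Sum = 883.625 µg/L·hr
Tail: C_last/k_e = 120.7/0.353 = 341.926
AUC_0→∞ (intramuscular injection) = 883.625 + 341.926 = 1225.551 µg/L·hr
F = (AUC_ev/D_ev)/(AUC_iv/D_iv) = (1225.551/80)/(479/20) = 15.3194/23.95 = 0.6396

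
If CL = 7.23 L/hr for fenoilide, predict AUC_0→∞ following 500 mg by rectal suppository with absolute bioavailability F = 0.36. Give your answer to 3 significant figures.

AUC = 24.9 mg/L·hr

AUC_0→∞ = F × Dose / CL
        = 0.36 × 500 / 7.23 = 24.8963 mg/L·hr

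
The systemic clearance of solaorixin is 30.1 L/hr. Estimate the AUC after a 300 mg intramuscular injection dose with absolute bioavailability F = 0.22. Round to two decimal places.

AUC = 2.19 mg/L·hr

AUC_0→∞ = F × Dose / CL
        = 0.22 × 300 / 30.1 = 2.19269 mg/L·hr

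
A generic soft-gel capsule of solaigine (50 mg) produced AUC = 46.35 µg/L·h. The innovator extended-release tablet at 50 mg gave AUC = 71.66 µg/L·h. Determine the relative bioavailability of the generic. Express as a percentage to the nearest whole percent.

F_rel = 65%

F_rel = (AUC_test/D_test) / (AUC_ref/D_ref)
      = (46.35/50) / (71.66/50)
      = 0.927 / 1.4332 = 0.6468 = 64.68%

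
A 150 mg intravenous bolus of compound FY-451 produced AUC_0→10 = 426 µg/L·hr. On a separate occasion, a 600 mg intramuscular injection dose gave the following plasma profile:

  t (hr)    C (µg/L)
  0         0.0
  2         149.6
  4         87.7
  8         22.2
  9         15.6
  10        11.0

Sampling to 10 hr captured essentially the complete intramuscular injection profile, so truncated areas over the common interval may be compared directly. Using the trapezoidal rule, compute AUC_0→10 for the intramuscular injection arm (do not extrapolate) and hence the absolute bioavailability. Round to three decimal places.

Trapezoidal AUC_0→10 (intramuscular injection):
  [0→2]: (0.0+149.6)/2 × 2 = 149.6
  [2→4]: (149.6+87.7)/2 × 2 = 237.3
  [4→8]: (87.7+22.2)/2 × 4 = 219.8
  [8→9]: (22.2+15.6)/2 × 1 = 18.9
  [9→10]: (15.6+11.0)/2 × 1 = 13.3
  Sum = 638.9 µg/L·hr
F = (AUC_ev/D_ev)/(AUC_iv/D_iv) = (638.9/600)/(426/150) = 1.06483/2.84 = 0.3749

F = 0.375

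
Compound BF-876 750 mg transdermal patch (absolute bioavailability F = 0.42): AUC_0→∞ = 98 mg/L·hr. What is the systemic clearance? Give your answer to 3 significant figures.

CL = F × Dose / AUC_0→∞
   = 0.42 × 750 / 98 = 3.21429 L/hr

CL = 3.21 L/hr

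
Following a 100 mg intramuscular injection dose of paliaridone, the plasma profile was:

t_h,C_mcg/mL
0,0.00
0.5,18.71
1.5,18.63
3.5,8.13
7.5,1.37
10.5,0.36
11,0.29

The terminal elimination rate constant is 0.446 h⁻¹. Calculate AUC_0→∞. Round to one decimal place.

Trapezoidal AUC_0→11:
  [0→0.5]: (0.00+18.71)/2 × 0.5 = 4.6775
  [0.5→1.5]: (18.71+18.63)/2 × 1 = 18.67
  [1.5→3.5]: (18.63+8.13)/2 × 2 = 26.76
  [3.5→7.5]: (8.13+1.37)/2 × 4 = 19.0
  [7.5→10.5]: (1.37+0.36)/2 × 3 = 2.595
  [10.5→11]: (0.36+0.29)/2 × 0.5 = 0.1625
  Sum = 71.865 mcg/mL·h
Extrapolated tail: C_last / k_e = 0.29 / 0.446 = 0.650
AUC_0→∞ = 71.865 + 0.650 = 72.515 mcg/mL·h

AUC = 72.5 mcg/mL·h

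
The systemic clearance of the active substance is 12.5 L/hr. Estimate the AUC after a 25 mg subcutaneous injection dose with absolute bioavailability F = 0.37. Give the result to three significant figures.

AUC = 0.740 mg/L·hr

AUC_0→∞ = F × Dose / CL
        = 0.37 × 25 / 12.5 = 0.74 mg/L·hr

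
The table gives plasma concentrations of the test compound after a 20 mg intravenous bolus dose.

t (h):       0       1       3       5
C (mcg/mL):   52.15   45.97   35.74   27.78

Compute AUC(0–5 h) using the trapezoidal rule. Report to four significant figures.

Trapezoidal AUC_0→5:
  [0→1]: (52.15+45.97)/2 × 1 = 49.06
  [1→3]: (45.97+35.74)/2 × 2 = 81.71
  [3→5]: (35.74+27.78)/2 × 2 = 63.52
  Sum = 194.29 mcg/mL·h

AUC = 194.3 mcg/mL·h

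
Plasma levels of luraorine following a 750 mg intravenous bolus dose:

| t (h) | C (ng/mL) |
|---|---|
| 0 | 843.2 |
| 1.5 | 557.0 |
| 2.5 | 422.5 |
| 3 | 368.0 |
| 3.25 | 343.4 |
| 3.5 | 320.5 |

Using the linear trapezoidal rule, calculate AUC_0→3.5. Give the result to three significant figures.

Trapezoidal AUC_0→3.5:
  [0→1.5]: (843.2+557.0)/2 × 1.5 = 1050.15
  [1.5→2.5]: (557.0+422.5)/2 × 1 = 489.75
  [2.5→3]: (422.5+368.0)/2 × 0.5 = 197.625
  [3→3.25]: (368.0+343.4)/2 × 0.25 = 88.925
  [3.25→3.5]: (343.4+320.5)/2 × 0.25 = 82.9875
  Sum = 1909.4375 ng/mL·h

AUC = 1910 ng/mL·h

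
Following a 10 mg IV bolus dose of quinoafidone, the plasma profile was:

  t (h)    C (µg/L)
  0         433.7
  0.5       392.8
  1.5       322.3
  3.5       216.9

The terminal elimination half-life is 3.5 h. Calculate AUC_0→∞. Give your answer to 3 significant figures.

Trapezoidal AUC_0→3.5:
  [0→0.5]: (433.7+392.8)/2 × 0.5 = 206.625
  [0.5→1.5]: (392.8+322.3)/2 × 1 = 357.55
  [1.5→3.5]: (322.3+216.9)/2 × 2 = 539.2
  Sum = 1103.375 µg/L·h
k_e = ln2 / t½ = 0.693147 / 3.5 = 0.1980 h^-1
Extrapolated tail: C_last / k_e = 216.9 / 0.198 = 1095.455
AUC_0→∞ = 1103.375 + 1095.455 = 2198.83 µg/L·h

AUC = 2200 µg/L·h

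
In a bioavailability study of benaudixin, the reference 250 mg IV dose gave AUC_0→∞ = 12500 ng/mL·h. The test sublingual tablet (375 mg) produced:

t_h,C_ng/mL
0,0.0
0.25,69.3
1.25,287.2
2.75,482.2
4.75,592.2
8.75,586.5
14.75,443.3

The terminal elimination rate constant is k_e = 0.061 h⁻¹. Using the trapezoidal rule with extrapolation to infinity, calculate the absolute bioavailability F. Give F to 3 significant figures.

F = 0.776

Trapezoidal AUC_0→14.75 (sublingual tablet):
  [0→0.25]: (0.0+69.3)/2 × 0.25 = 8.6625
  [0.25→1.25]: (69.3+287.2)/2 × 1 = 178.25
  [1.25→2.75]: (287.2+482.2)/2 × 1.5 = 577.05
  [2.75→4.75]: (482.2+592.2)/2 × 2 = 1074.4
  [4.75→8.75]: (592.2+586.5)/2 × 4 = 2357.4
  [8.75→14.75]: (586.5+443.3)/2 × 6 = 3089.4
  Sum = 7285.1625 ng/mL·h
Tail: C_last/k_e = 443.3/0.061 = 7267.213
AUC_0→∞ (sublingual tablet) = 7285.1625 + 7267.213 = 14552.3755 ng/mL·h
F = (AUC_ev/D_ev)/(AUC_iv/D_iv) = (14552.3755/375)/(12500/250) = 38.8063/50 = 0.7761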